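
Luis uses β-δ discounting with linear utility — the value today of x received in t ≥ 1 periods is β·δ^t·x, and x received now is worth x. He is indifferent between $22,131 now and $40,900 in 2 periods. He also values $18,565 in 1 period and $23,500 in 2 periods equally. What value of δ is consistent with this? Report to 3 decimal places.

δ ≈ 0.790

Both payoffs in the second observation are in the future, so β drops out: δ^1·18565 = δ^2·23500 ⇒ δ = 18565/23500 = 0.79000.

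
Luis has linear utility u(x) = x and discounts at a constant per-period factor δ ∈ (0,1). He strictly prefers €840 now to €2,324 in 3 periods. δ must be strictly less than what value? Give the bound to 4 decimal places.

Comparing present values: 840 > δ^3·2324.
So δ^3 < 840/2324 = 0.36145; taking the cube root of both positive sides preserves the inequality.
δ < 0.36145^(1/3) = 0.7123.

δ < 0.7123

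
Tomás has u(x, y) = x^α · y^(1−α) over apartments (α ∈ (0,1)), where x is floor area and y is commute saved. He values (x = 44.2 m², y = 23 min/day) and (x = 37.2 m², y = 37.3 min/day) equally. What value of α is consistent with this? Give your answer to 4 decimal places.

Set the two utilities equal: 44.2^α·23^(1−α) = 37.2^α·37.3^(1−α).
Taking logs: α·ln 44.2 + (1−α)·ln 23 = α·ln 37.2 + (1−α)·ln 37.3, i.e. α·0.1724160 = (1−α)·0.4834991.
With A = 0.1724160 and B = 0.4834991: α·A = (1−α)·B, so α = B/(A+B) = 0.4834991/0.6559151 ≈ 0.7371.

α ≈ 0.7371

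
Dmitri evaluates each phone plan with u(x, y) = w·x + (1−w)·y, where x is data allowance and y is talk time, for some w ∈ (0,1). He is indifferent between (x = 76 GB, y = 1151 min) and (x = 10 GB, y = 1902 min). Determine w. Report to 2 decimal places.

u(76,1151) = u(10,1902) means w·76 + (1−w)·1151 = w·10 + (1−w)·1902.
w·(76−10) = (1−w)·(1902−1151), i.e. w·66 = (1−w)·751.
The marginal rate of substitution is 751/66, so w = 751/(66+751) = 0.92.

w = 0.92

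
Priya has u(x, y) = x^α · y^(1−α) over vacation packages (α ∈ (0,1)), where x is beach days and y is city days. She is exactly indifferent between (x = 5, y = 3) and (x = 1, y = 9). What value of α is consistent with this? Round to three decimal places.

α ≈ 0.406

The Cobb–Douglas utilities coincide, so 5^α·3^(1−α) = 1^α·9^(1−α).
Taking logs: α·ln 5 + (1−α)·ln 3 = α·ln 1 + (1−α)·ln 9, i.e. α·1.609438 = (1−α)·1.098612.
With A = 1.609438 and B = 1.098612: α·A = (1−α)·B, so α = B/(A+B) = 1.098612/2.708050 ≈ 0.406.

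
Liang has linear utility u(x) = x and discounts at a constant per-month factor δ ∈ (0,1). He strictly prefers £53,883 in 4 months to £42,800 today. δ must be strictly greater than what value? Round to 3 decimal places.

The preference means 42800 < δ^4·53883.
Dividing by 53883: δ^4 > 0.79431. Both sides are positive, so the 4th root keeps the direction.
δ > 0.79431^(1/4) = 0.944.

δ > 0.944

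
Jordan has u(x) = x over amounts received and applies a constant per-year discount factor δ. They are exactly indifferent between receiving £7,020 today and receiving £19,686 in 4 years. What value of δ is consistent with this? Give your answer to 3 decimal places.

The payoff in 4 years is discounted by δ^4, so u(7020) = δ^4·u(19686) and δ^4 = u(7020)/u(19686).
With u(x) = x: δ^4 = 7020/19686 = 0.35660.
Hence δ = (0.35660)^(1/4) = 0.77276.

δ ≈ 0.773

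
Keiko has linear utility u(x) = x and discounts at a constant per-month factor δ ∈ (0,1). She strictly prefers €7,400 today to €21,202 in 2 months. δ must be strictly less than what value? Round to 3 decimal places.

The preference means 7400 > δ^2·21202.
So δ^2 < 7400/21202 = 0.34902; taking the square root of both positive sides preserves the inequality.
δ < 0.34902^(1/2) = 0.591.

δ < 0.591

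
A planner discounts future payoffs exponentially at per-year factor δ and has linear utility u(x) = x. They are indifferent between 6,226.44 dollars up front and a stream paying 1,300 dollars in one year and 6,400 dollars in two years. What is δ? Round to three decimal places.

δ ≈ 0.890

Present value of the stream is 1300·δ + 6400·δ². Indifference gives 1300δ + 6400δ² = 6226.44.
That is, 6400δ² + 1300δ − 6226.44 = 0, a quadratic in δ.
By the quadratic formula (taking the positive root), δ = (−1300 + √161086864.00) / 12800 ≈ 0.890.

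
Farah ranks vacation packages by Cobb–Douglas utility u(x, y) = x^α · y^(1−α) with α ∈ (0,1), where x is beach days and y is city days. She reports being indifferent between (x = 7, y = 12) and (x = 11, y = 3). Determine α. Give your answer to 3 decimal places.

α ≈ 0.754

Set the two utilities equal: 7^α·12^(1−α) = 11^α·3^(1−α).
(7/11)^α = (3/12)^(1−α); take logs: α·ln(7/11) = (1−α)·ln(3/12), i.e. α·-0.451985 = (1−α)·-1.386294.
With A = -0.451985 and B = -1.386294: α·A = (1−α)·B, so α = B/(A+B) = -1.386294/-1.838279 ≈ 0.754.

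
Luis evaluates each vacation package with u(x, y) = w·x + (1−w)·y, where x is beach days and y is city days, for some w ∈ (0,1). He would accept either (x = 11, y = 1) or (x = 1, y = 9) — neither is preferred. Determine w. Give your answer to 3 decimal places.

w = 0.444

Equating utilities: w·11 + (1−w)·1 = w·1 + (1−w)·9.
w·(11−1) = (1−w)·(9−1), i.e. w·10 = (1−w)·8.
Hence w = 8/(10+8) = 8/18 = 0.444.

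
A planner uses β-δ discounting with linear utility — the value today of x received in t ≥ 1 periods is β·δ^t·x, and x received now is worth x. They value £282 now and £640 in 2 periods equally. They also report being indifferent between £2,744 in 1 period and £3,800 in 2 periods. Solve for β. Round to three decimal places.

β ≈ 0.845

From the later pair, β·δ^1·2744 = β·δ^2·3800; dividing through, δ = 2744/3800 = 0.72211.
Substituting δ into 282 = β·δ^2·640: β = 282/(333.719) ≈ 0.845.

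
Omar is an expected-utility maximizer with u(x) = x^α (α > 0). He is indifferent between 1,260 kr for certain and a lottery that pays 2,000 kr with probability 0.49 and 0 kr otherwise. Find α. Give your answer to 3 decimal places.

α ≈ 1.544

EU(lottery) = 0.49·2000^α + 0.51·0 = 0.49·2000^α.
Setting u(1260) equal to that: 1260^α = 0.49·2000^α ⇒ (1260/2000)^α = 0.49.
Taking logs: α·ln(1260/2000) = ln(0.49), so α = -0.713350 / -0.462035 ≈ 1.544.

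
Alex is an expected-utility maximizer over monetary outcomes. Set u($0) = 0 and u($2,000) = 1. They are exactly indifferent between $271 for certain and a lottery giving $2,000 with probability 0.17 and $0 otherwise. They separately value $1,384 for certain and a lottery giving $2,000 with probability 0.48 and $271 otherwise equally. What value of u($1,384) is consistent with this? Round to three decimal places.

0.568

The first gamble pins u($271): it must equal 0.17·1 + 0.83·0 = 0.17.
Then u($1,384) = 0.48·u($2,000) + 0.52·u($271) = 0.48·1.00 + 0.52·0.17 = 0.5684.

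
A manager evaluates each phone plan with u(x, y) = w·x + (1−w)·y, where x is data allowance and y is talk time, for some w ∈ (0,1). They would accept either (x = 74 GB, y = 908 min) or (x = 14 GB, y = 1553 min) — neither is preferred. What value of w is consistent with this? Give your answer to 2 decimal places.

Indifference: w·74 + (1−w)·908 = w·14 + (1−w)·1553.
w·(74−14) = (1−w)·(1553−908), i.e. w·60 = (1−w)·645.
So w/(1−w) = 645/60 = 10.7500, giving w = 645/(60+645) = 0.91.

w = 0.91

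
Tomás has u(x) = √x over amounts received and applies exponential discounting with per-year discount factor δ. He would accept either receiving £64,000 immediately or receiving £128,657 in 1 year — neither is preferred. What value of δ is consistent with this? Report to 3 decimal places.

The payoff in 1 year is discounted by δ, so u(64000) = δ·u(128657) and δ = u(64000)/u(128657).
Since u(x) = √x, δ = √(64000/128657) = 0.70530.

δ ≈ 0.705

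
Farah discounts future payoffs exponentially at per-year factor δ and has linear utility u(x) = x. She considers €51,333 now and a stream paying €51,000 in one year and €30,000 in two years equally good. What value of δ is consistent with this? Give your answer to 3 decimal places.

δ ≈ 0.710

The stream is worth 51000δ + 30000δ² today, so 51000δ + 30000δ² = 51333.
So 30000δ² + 51000δ − 51333 = 0.
By the quadratic formula (taking the positive root), δ = (−51000 + √8760960000.00) / 60000 ≈ 0.710.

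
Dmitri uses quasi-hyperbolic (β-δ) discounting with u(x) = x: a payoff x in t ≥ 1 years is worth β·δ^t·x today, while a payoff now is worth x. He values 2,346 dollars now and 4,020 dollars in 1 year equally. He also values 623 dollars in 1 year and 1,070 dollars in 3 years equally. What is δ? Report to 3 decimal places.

From the later pair, β·δ^1·623 = β·δ^3·1070; dividing through, δ^2 = 623/1070 = 0.58224, so δ = 0.76305.

δ ≈ 0.763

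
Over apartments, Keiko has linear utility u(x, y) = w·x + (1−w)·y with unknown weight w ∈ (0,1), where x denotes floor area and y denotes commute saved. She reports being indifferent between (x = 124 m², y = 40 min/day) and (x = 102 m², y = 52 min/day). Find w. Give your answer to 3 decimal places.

u(124,40) = u(102,52) means w·124 + (1−w)·40 = w·102 + (1−w)·52.
w·(124−102) = (1−w)·(52−40), i.e. w·22 = (1−w)·12.
Hence w = 12/(22+12) = 12/34 = 0.353.

w = 0.353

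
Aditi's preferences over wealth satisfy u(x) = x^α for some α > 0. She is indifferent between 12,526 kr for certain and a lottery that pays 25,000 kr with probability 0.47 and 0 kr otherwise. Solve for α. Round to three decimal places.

α ≈ 1.093

The lottery's expected utility is 0.47·u(25000) + 0.53·u(0) = 0.47·25000^α (since u(0) = 0 for α > 0).
Equating: 12526^α = 0.47·25000^α, i.e. 0.5010^α = 0.47.
Taking logs: α·ln(12526/25000) = ln(0.47), so α = -0.755023 / -0.691069 ≈ 1.093.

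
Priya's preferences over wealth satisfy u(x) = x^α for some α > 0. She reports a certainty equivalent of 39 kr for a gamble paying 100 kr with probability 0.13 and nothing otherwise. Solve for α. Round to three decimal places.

EU(lottery) = 0.13·100^α + 0.87·0 = 0.13·100^α.
Equating: 39^α = 0.13·100^α, i.e. 0.3900^α = 0.13.
Take logs: α = ln 0.13 / ln(39/100) ≈ 2.16674.

α ≈ 2.167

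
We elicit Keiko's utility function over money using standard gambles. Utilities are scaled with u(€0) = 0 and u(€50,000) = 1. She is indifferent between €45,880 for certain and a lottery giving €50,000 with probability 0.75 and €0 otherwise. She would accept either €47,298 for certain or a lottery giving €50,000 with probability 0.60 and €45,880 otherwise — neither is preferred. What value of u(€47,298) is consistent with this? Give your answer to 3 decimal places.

0.900

First, u(€45,880) = 0.75·u(€50,000) + 0.25·u(€0) = 0.75.
The second indifference gives u(€47,298) = 0.60·u(€50,000) + 0.40·u(€45,880) = 0.60·1.00 + 0.40·0.75 = 0.9000.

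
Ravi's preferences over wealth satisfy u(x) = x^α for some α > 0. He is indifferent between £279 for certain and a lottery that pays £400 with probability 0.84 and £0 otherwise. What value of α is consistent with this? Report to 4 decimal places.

Since u(0) = 0, the lottery's EU is 0.84·400^α.
Equating: 279^α = 0.84·400^α, i.e. 0.6975^α = 0.84.
Taking logs: α·ln(279/400) = ln(0.84), so α = -0.1743534 / -0.3602528 ≈ 0.4840.

α ≈ 0.4840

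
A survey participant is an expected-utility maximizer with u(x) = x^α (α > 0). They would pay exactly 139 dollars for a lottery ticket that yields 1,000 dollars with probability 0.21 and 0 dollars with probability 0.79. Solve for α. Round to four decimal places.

Since u(0) = 0, the lottery's EU is 0.21·1000^α.
Indifference: 139^α = 0.21·1000^α, so (139/1000)^α = 0.21.
Take logs: α = ln 0.21 / ln(139/1000) ≈ 0.790890.

α ≈ 0.7909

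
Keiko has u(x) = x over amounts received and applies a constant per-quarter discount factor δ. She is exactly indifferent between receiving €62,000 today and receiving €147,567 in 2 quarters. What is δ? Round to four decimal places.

Equating discounted utilities: u(62000) = δ^2·u(147567) ⇒ δ^2 = u(62000)/u(147567).
With u(x) = x: δ^2 = 62000/147567 = 0.42015.
Hence δ = (0.42015)^(1/2) = 0.648188.

δ ≈ 0.6482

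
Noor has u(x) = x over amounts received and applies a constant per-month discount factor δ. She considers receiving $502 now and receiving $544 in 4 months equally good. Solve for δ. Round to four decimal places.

δ ≈ 0.9801

The payoff in 4 months is discounted by δ^4, so u(502) = δ^4·u(544) and δ^4 = u(502)/u(544).
With u(x) = x: δ^4 = 502/544 = 0.92279.
So δ = 0.92279^(1/4) ≈ 0.9801.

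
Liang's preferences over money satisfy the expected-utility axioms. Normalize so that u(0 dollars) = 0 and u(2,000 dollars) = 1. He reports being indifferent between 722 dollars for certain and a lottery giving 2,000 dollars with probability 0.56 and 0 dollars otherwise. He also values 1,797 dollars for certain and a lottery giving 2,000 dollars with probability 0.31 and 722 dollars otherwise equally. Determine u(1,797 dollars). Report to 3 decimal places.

From the first indifference, u(722 dollars) = 0.56·u(2,000 dollars) + 0.44·u(0 dollars) = 0.56·1 + 0.44·0 = 0.56.
Chaining: u(1,797 dollars) = 0.31·1.00 + 0.69·0.56 = 0.6964.

0.696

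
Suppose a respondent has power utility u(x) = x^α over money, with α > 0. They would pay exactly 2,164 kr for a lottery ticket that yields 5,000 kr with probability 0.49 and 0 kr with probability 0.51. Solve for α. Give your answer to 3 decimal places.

α ≈ 0.852

EU(lottery) = 0.49·5000^α + 0.51·0 = 0.49·5000^α.
Setting u(2164) equal to that: 2164^α = 0.49·5000^α ⇒ (2164/5000)^α = 0.49.
Taking logs: α·ln(2164/5000) = ln(0.49), so α = -0.713350 / -0.837480 ≈ 0.852.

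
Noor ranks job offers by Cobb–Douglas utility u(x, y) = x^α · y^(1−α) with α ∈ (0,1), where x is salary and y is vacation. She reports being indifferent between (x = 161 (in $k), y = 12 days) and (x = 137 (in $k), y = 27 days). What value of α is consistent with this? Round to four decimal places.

α ≈ 0.8340

Indifference: 161^α · 12^(1−α) = 137^α · 27^(1−α).
(161/137)^α = (27/12)^(1−α); take logs: α·ln(161/137) = (1−α)·ln(27/12), i.e. α·0.1614234 = (1−α)·0.8109302.
Thus α·(0.9723536) = 0.8109302, so α = 0.8109302/0.9723536 ≈ 0.8340.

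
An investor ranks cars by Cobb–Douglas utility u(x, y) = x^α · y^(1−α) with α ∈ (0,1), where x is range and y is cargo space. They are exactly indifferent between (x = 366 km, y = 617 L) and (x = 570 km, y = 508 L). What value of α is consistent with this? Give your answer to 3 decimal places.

The Cobb–Douglas utilities coincide, so 366^α·617^(1−α) = 570^α·508^(1−α).
Rearrange to (366/570)^α = (508/617)^(1−α) and take logs: α·-0.443003 = (1−α)·-0.194388.
Thus α·(-0.637391) = -0.194388, so α = -0.194388/-0.637391 ≈ 0.305.

α ≈ 0.305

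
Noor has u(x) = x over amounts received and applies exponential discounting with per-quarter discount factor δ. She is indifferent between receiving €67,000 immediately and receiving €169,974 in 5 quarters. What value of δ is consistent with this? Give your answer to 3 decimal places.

The payoff in 5 quarters is discounted by δ^5, so u(67000) = δ^5·u(169974) and δ^5 = u(67000)/u(169974).
With u(x) = x: δ^5 = 67000/169974 = 0.39418.
So δ = 0.39418^(1/5) ≈ 0.830.

δ ≈ 0.830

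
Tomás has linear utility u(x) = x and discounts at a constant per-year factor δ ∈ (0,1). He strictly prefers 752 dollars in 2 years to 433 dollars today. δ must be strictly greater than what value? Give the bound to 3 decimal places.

Comparing present values: 433 < δ^2·752.
Dividing by 752: δ^2 > 0.57580. Both sides are positive, so the square root keeps the direction.
δ > 0.57580^(1/2) = 0.759.

δ > 0.759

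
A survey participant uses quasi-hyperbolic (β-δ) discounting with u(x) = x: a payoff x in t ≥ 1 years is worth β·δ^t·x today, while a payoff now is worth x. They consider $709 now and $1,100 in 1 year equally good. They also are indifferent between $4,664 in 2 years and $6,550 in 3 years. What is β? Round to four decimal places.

β ≈ 0.9052

From the later pair, β·δ^2·4664 = β·δ^3·6550; dividing through, δ = 4664/6550 = 0.71206.
The first indifference: 709 = β·δ·1100, so β = 709/(δ·1100) = 709/(0.71206·1100) ≈ 0.9052.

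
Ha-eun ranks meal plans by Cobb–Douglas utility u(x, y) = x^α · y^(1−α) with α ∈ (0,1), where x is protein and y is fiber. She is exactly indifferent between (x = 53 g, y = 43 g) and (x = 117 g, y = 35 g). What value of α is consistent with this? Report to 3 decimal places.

Set the two utilities equal: 53^α·43^(1−α) = 117^α·35^(1−α).
Taking logs: α·ln 53 + (1−α)·ln 43 = α·ln 117 + (1−α)·ln 35, i.e. α·-0.791882 = (1−α)·-0.205852.
Thus α·(-0.997734) = -0.205852, so α = -0.205852/-0.997734 ≈ 0.206.

α ≈ 0.206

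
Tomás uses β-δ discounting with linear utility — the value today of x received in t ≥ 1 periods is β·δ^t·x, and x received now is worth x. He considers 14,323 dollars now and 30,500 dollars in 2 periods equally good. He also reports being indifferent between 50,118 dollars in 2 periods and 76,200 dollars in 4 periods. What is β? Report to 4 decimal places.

Both payoffs in the second observation are in the future, so β drops out: δ^2·50118 = δ^4·76200 ⇒ δ^2 = 50118/76200 = 0.65772, so δ = 0.81100.
The first indifference: 14323 = β·δ^2·30500, so β = 14323/(δ^2·30500) = 14323/(0.65772·30500) ≈ 0.7140.

β ≈ 0.7140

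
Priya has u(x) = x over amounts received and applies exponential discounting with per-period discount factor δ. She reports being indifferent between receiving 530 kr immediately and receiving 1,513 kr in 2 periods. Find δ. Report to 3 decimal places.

δ ≈ 0.592

The payoff in 2 periods is discounted by δ^2, so u(530) = δ^2·u(1513) and δ^2 = u(530)/u(1513).
With u(x) = x: δ^2 = 530/1513 = 0.35030.
Taking the square root: δ = 0.35030^(1/2) ≈ 0.592.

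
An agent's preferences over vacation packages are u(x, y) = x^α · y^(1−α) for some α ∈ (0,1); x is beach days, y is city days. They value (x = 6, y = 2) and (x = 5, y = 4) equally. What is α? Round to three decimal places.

α ≈ 0.792

The Cobb–Douglas utilities coincide, so 6^α·2^(1−α) = 5^α·4^(1−α).
(6/5)^α = (4/2)^(1−α); take logs: α·ln(6/5) = (1−α)·ln(4/2), i.e. α·0.182322 = (1−α)·0.693147.
With A = 0.182322 and B = 0.693147: α·A = (1−α)·B, so α = B/(A+B) = 0.693147/0.875469 ≈ 0.792.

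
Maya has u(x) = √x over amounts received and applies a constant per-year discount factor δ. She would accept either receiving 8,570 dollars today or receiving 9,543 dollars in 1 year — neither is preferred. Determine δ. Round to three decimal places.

Equating discounted utilities: u(8570) = δ·u(9543) ⇒ δ = u(8570)/u(9543).
Since u(x) = √x, δ = √(8570/9543) = 0.94765.

δ ≈ 0.948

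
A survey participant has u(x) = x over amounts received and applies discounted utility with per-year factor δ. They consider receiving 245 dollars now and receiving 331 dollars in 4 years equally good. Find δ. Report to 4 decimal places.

δ ≈ 0.9275

The payoff in 4 years is discounted by δ^4, so u(245) = δ^4·u(331) and δ^4 = u(245)/u(331).
With u(x) = x: δ^4 = 245/331 = 0.74018.
Hence δ = (0.74018)^(1/4) = 0.927544.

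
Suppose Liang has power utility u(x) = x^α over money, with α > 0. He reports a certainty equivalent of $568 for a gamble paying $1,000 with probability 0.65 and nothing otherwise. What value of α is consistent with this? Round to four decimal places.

α ≈ 0.7616

Since u(0) = 0, the lottery's EU is 0.65·1000^α.
Setting u(568) equal to that: 568^α = 0.65·1000^α ⇒ (568/1000)^α = 0.65.
α = ln(0.65) / ln(568/1000) = -0.4307829/-0.5656339 ≈ 0.7616.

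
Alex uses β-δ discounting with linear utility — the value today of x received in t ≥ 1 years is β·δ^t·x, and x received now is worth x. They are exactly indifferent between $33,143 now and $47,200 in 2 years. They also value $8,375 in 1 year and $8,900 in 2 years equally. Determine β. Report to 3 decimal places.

From the later pair, β·δ^1·8375 = β·δ^2·8900; dividing through, δ = 8375/8900 = 0.94101.
The first indifference: 33143 = β·δ^2·47200, so β = 33143/(δ^2·47200) = 33143/(0.88550·47200) ≈ 0.793.

β ≈ 0.793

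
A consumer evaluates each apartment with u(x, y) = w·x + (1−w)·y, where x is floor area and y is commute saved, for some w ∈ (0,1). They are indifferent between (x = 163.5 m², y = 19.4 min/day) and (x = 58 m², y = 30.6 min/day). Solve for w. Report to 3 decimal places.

w = 0.096

Indifference: w·163.5 + (1−w)·19.4 = w·58 + (1−w)·30.6.
Rearranging, 105.5·w − 11.2·(1−w) = 0.
Hence w = 11.2/(105.5+11.2) = 11.2/116.7 = 0.096.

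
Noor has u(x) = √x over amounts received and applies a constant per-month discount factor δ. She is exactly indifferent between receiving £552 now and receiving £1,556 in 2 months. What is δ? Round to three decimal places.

δ ≈ 0.772

Equating discounted utilities: u(552) = δ^2·u(1556) ⇒ δ^2 = u(552)/u(1556).
With u(x) = √x: δ^2 = √552/√1556 = √(552/1556) = 0.59561.
Taking the square root: δ = 0.59561^(1/2) ≈ 0.772.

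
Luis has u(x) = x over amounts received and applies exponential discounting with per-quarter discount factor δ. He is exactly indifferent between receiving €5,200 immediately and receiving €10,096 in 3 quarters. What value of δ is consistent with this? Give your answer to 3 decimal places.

Indifference means u(5200) = δ^3 · u(10096), so δ^3 = u(5200)/u(10096).
With u(x) = x: δ^3 = 5200/10096 = 0.51506.
Hence δ = (0.51506)^(1/3) = 0.80159.

δ ≈ 0.802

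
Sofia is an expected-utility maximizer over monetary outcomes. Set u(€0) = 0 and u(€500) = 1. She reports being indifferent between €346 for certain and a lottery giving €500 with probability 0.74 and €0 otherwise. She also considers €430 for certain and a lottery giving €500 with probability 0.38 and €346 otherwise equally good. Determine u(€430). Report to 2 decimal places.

0.84

From the first indifference, u(€346) = 0.74·u(€500) + 0.26·u(€0) = 0.74·1 + 0.26·0 = 0.74.
Chaining: u(€430) = 0.38·1.00 + 0.62·0.74 = 0.8388.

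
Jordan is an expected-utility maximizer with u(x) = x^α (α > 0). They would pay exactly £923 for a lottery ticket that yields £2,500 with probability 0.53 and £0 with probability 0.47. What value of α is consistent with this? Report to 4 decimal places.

The lottery's expected utility is 0.53·u(2500) + 0.47·u(0) = 0.53·2500^α (since u(0) = 0 for α > 0).
Indifference: 923^α = 0.53·2500^α, so (923/2500)^α = 0.53.
Take logs: α = ln 0.53 / ln(923/2500) ≈ 0.637161.

α ≈ 0.6372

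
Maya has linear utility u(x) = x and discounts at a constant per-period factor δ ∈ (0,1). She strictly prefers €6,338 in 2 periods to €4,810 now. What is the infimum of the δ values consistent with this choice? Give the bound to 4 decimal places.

δ > 0.8712

The preference means 4810 < δ^2·6338.
So δ^2 > 4810/6338 = 0.75891; taking the square root of both positive sides preserves the inequality.
δ > 0.75891^(1/2) = 0.8712.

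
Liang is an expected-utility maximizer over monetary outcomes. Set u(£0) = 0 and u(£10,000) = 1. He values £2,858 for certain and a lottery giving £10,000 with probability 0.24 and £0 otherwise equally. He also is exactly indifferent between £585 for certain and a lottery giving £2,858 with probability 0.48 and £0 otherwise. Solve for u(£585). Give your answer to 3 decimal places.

From the first indifference, u(£2,858) = 0.24·u(£10,000) + 0.76·u(£0) = 0.24·1 + 0.76·0 = 0.24.
Chaining: u(£585) = 0.48·0.24 + 0.52·0.00 = 0.1152.

0.115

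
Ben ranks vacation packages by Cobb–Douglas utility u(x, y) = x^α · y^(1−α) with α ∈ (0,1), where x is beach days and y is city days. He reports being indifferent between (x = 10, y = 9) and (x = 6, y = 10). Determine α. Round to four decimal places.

The Cobb–Douglas utilities coincide, so 10^α·9^(1−α) = 6^α·10^(1−α).
Taking logs: α·ln 10 + (1−α)·ln 9 = α·ln 6 + (1−α)·ln 10, i.e. α·0.5108256 = (1−α)·0.1053605.
Thus α·(0.6161861) = 0.1053605, so α = 0.1053605/0.6161861 ≈ 0.1710.

α ≈ 0.1710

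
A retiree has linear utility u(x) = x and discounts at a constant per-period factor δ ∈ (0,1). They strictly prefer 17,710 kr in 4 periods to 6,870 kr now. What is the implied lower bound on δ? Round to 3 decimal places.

The preference means 6870 < δ^4·17710.
So δ^4 > 6870/17710 = 0.38792; taking the 4th root of both positive sides preserves the inequality.
δ > (6870/17710)^(1/4) ≈ 0.789.

δ > 0.789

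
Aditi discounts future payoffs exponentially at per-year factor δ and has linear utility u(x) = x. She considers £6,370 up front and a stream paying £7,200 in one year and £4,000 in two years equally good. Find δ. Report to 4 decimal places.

δ ≈ 0.6500

The stream is worth 7200δ + 4000δ² today, so 7200δ + 4000δ² = 6370.
Rearranged: 4000δ² + 7200δ − 6370 = 0.
δ = (−7200 + √(7200² + 4·4000·6370)) / (2·4000) = (−7200 + √153760000.00) / 8000 ≈ 0.6500.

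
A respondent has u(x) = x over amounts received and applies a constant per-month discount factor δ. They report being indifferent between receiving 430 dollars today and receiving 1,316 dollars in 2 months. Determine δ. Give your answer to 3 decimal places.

Indifference means u(430) = δ^2 · u(1316), so δ^2 = u(430)/u(1316).
With u(x) = x: δ^2 = 430/1316 = 0.32675.
Taking the square root: δ = 0.32675^(1/2) ≈ 0.572.

δ ≈ 0.572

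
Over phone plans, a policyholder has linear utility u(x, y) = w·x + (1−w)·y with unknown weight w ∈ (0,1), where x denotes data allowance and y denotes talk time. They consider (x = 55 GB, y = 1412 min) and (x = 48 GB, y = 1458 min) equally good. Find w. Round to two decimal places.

w = 0.87

Equating utilities: w·55 + (1−w)·1412 = w·48 + (1−w)·1458.
Collecting terms: w·7 = (1−w)·46.
Hence w = 46/(7+46) = 46/53 = 0.87.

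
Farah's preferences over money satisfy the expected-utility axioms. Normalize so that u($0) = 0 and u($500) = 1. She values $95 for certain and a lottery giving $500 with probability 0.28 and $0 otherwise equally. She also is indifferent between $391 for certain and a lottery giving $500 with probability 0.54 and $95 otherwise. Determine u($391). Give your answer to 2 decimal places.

From the first indifference, u($95) = 0.28·u($500) + 0.72·u($0) = 0.28·1 + 0.72·0 = 0.28.
The second indifference gives u($391) = 0.54·u($500) + 0.46·u($95) = 0.54·1.00 + 0.46·0.28 = 0.6688.

0.67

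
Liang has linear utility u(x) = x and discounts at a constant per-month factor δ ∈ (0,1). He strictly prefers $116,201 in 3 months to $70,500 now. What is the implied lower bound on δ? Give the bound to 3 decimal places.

Comparing present values: 70500 < δ^3·116201.
Hence δ^3 > 70500/116201 = 0.60671, and x ↦ x^(1/3) is increasing on (0,∞).
δ > 0.60671^(1/3) = 0.847.

δ > 0.847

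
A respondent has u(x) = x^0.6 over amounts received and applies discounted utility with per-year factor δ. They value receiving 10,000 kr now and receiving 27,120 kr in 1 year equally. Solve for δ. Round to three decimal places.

Equating discounted utilities: u(10000) = δ·u(27120) ⇒ δ = u(10000)/u(27120).
Since u(x) = x^0.6, δ = (10000/27120)^0.6 = 0.36873^0.6 = 0.54957.

δ ≈ 0.550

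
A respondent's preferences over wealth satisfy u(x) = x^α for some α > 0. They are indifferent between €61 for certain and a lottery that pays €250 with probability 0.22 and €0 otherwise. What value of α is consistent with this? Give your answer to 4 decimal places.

α ≈ 1.0734

The lottery's expected utility is 0.22·u(250) + 0.78·u(0) = 0.22·250^α (since u(0) = 0 for α > 0).
Equating: 61^α = 0.22·250^α, i.e. 0.2440^α = 0.22.
Take logs: α = ln 0.22 / ln(61/250) ≈ 1.073403.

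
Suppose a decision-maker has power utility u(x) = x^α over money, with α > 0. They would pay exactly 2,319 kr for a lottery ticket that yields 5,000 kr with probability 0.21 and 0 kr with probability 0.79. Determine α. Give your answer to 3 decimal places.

α ≈ 2.031

EU(lottery) = 0.21·5000^α + 0.79·0 = 0.21·5000^α.
Indifference: 2319^α = 0.21·5000^α, so (2319/5000)^α = 0.21.
α = ln(0.21) / ln(2319/5000) = -1.560648/-0.768302 ≈ 2.031.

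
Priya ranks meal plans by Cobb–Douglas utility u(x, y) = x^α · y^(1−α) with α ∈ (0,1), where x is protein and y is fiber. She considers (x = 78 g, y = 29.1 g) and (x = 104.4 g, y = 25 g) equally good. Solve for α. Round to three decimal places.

α ≈ 0.343

Set the two utilities equal: 78^α·29.1^(1−α) = 104.4^α·25^(1−α).
Rearrange to (78/104.4)^α = (25/29.1)^(1−α) and take logs: α·-0.291521 = (1−α)·-0.151862.
With A = -0.291521 and B = -0.151862: α·A = (1−α)·B, so α = B/(A+B) = -0.151862/-0.443383 ≈ 0.343.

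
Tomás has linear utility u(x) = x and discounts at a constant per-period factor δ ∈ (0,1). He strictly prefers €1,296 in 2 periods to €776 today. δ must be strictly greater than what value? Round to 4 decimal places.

Comparing present values: 776 < δ^2·1296.
Dividing by 1296: δ^2 > 0.59877. Both sides are positive, so the square root keeps the direction.
δ > (776/1296)^(1/2) ≈ 0.7738.

δ > 0.7738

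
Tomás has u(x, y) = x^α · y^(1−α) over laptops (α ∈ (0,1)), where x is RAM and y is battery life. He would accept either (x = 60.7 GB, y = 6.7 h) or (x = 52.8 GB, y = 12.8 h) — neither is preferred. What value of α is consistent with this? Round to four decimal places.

The Cobb–Douglas utilities coincide, so 60.7^α·6.7^(1−α) = 52.8^α·12.8^(1−α).
(60.7/52.8)^α = (12.8/6.7)^(1−α); take logs: α·ln(60.7/52.8) = (1−α)·ln(12.8/6.7), i.e. α·0.1394325 = (1−α)·0.6473376.
With A = 0.1394325 and B = 0.6473376: α·A = (1−α)·B, so α = B/(A+B) = 0.6473376/0.7867701 ≈ 0.8228.

α ≈ 0.8228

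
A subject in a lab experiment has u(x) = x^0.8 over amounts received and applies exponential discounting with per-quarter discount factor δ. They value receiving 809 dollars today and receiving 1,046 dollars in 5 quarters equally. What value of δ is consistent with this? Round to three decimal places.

Indifference means u(809) = δ^5 · u(1046), so δ^5 = u(809)/u(1046).
With u(x) = x^0.8: δ^5 = 809^0.8/1046^0.8 = (809/1046)^0.8 = 0.81420.
So δ = 0.81420^(1/5) ≈ 0.960.

δ ≈ 0.960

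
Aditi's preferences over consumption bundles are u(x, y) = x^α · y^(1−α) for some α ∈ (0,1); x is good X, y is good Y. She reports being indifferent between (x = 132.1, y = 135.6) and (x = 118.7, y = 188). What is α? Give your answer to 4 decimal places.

The Cobb–Douglas utilities coincide, so 132.1^α·135.6^(1−α) = 118.7^α·188^(1−α).
Rearrange to (132.1/118.7)^α = (188/135.6)^(1−α) and take logs: α·0.1069599 = (1−α)·0.3267326.
Thus α·(0.4336925) = 0.3267326, so α = 0.3267326/0.4336925 ≈ 0.7534.

α ≈ 0.7534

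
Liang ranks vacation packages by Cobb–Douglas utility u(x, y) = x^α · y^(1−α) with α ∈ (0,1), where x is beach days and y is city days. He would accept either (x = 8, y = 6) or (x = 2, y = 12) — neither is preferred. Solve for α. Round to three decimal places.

Indifference: 8^α · 6^(1−α) = 2^α · 12^(1−α).
Rearrange to (8/2)^α = (12/6)^(1−α) and take logs: α·1.386294 = (1−α)·0.693147.
With A = 1.386294 and B = 0.693147: α·A = (1−α)·B, so α = B/(A+B) = 0.693147/2.079441 ≈ 0.333.

α ≈ 0.333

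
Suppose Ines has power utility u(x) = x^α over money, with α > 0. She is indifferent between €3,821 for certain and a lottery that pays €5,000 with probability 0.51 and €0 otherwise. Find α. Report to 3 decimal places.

α ≈ 2.504

EU(lottery) = 0.51·5000^α + 0.49·0 = 0.51·5000^α.
Indifference: 3821^α = 0.51·5000^α, so (3821/5000)^α = 0.51.
Take logs: α = ln 0.51 / ln(3821/5000) ≈ 2.50383.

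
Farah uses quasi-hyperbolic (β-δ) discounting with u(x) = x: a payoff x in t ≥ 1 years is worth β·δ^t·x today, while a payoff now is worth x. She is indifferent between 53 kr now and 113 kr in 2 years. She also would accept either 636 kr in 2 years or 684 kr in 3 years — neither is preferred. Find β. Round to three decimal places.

The second indifference involves only future payoffs, so β cancels: β·δ^2·636 = β·δ^3·684, giving δ = 636/684 = 0.92982.
Now use the now-vs-future pair: 53 = β·δ^2·113 gives β = 53/(0.86457·113) ≈ 0.542.

β ≈ 0.542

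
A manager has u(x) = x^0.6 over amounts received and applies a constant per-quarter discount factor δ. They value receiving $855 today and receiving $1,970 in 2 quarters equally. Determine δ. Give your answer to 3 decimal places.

Equating discounted utilities: u(855) = δ^2·u(1970) ⇒ δ^2 = u(855)/u(1970).
With u(x) = x^0.6: δ^2 = 855^0.6/1970^0.6 = (855/1970)^0.6 = 0.60604.
Taking the square root: δ = 0.60604^(1/2) ≈ 0.778.

δ ≈ 0.778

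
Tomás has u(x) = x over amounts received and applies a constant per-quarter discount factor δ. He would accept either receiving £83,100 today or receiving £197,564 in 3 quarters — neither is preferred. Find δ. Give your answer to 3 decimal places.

Indifference means u(83100) = δ^3 · u(197564), so δ^3 = u(83100)/u(197564).
With u(x) = x: δ^3 = 83100/197564 = 0.42062.
Hence δ = (0.42062)^(1/3) = 0.74926.

δ ≈ 0.749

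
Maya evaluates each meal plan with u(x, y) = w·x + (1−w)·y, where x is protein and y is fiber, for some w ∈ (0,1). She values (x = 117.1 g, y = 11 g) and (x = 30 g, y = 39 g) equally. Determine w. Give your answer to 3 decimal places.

Indifference: w·117.1 + (1−w)·11 = w·30 + (1−w)·39.
w·(117.1−30) = (1−w)·(39−11), i.e. w·87.1 = (1−w)·28.
So w/(1−w) = 28/87.1 = 0.3215, giving w = 28/(87.1+28) = 0.243.

w = 0.243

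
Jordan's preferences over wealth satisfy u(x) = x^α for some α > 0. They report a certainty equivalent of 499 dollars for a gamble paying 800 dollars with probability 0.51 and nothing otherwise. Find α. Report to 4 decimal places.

EU(lottery) = 0.51·800^α + 0.49·0 = 0.51·800^α.
Indifference: 499^α = 0.51·800^α, so (499/800)^α = 0.51.
Take logs: α = ln 0.51 / ln(499/800) ≈ 1.426560.

α ≈ 1.4266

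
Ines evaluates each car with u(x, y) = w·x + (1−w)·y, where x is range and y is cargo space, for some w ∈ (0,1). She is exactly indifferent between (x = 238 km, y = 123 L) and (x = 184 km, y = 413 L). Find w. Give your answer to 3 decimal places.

w = 0.843

Equating utilities: w·238 + (1−w)·123 = w·184 + (1−w)·413.
Collecting terms: w·54 = (1−w)·290.
The marginal rate of substitution is 290/54, so w = 290/(54+290) = 0.843.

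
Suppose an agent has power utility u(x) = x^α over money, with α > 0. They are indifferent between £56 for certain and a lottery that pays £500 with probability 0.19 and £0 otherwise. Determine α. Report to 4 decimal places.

EU(lottery) = 0.19·500^α + 0.81·0 = 0.19·500^α.
Indifference: 56^α = 0.19·500^α, so (56/500)^α = 0.19.
α = ln(0.19) / ln(56/500) = -1.6607312/-2.1892564 ≈ 0.7586.

α ≈ 0.7586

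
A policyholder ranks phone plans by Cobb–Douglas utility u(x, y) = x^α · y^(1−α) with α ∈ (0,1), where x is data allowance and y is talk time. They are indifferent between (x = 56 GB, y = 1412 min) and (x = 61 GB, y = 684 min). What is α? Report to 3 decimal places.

Indifference: 56^α · 1412^(1−α) = 61^α · 684^(1−α).
Taking logs: α·ln 56 + (1−α)·ln 1412 = α·ln 61 + (1−α)·ln 684, i.e. α·-0.085522 = (1−α)·-0.724805.
Thus α·(-0.810327) = -0.724805, so α = -0.724805/-0.810327 ≈ 0.894.

α ≈ 0.894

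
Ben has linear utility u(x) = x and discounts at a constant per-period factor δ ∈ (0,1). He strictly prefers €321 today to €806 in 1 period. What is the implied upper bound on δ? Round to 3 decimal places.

Under u(x) = x this choice says 321 > δ·806.
Dividing through by 806 gives δ < 0.39826.

δ < 0.398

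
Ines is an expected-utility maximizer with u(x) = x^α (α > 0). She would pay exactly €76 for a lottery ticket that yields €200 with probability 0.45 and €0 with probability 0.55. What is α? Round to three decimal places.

Since u(0) = 0, the lottery's EU is 0.45·200^α.
Indifference: 76^α = 0.45·200^α, so (76/200)^α = 0.45.
α = ln(0.45) / ln(76/200) = -0.798508/-0.967584 ≈ 0.825.

α ≈ 0.825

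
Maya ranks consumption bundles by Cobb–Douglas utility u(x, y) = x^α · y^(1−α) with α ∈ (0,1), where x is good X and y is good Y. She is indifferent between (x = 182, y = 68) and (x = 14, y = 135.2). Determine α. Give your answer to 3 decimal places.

Indifference: 182^α · 68^(1−α) = 14^α · 135.2^(1−α).
(182/14)^α = (135.2/68)^(1−α); take logs: α·ln(182/14) = (1−α)·ln(135.2/68), i.e. α·2.564949 = (1−α)·0.687247.
Thus α·(3.252196) = 0.687247, so α = 0.687247/3.252196 ≈ 0.211.

α ≈ 0.211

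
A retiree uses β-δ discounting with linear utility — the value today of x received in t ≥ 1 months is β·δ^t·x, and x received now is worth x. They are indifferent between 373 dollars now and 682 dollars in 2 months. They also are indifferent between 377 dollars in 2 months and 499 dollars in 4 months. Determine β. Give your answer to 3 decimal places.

From the later pair, β·δ^2·377 = β·δ^4·499; dividing through, δ^2 = 377/499 = 0.75551, so δ = 0.86920.
The first indifference: 373 = β·δ^2·682, so β = 373/(δ^2·682) = 373/(0.75551·682) ≈ 0.724.

β ≈ 0.724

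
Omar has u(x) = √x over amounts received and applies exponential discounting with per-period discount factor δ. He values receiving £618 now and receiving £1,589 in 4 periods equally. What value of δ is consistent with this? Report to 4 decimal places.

δ ≈ 0.8887

Equating discounted utilities: u(618) = δ^4·u(1589) ⇒ δ^4 = u(618)/u(1589).
Since u(x) = √x, δ^4 = √(618/1589) = 0.62364.
So δ = 0.62364^(1/4) ≈ 0.8887.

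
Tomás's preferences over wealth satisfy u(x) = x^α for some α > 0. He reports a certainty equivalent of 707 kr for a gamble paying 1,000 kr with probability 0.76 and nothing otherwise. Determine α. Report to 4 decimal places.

α ≈ 0.7915

Since u(0) = 0, the lottery's EU is 0.76·1000^α.
Setting u(707) equal to that: 707^α = 0.76·1000^α ⇒ (707/1000)^α = 0.76.
Taking logs: α·ln(707/1000) = ln(0.76), so α = -0.2744368 / -0.3467246 ≈ 0.7915.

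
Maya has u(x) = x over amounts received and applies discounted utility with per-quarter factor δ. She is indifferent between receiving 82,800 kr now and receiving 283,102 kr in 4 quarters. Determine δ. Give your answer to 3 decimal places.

Equating discounted utilities: u(82800) = δ^4·u(283102) ⇒ δ^4 = u(82800)/u(283102).
With u(x) = x: δ^4 = 82800/283102 = 0.29247.
So δ = 0.29247^(1/4) ≈ 0.735.

δ ≈ 0.735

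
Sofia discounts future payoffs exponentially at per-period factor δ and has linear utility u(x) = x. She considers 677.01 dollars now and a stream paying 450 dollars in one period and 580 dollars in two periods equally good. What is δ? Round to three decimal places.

Present value of the stream is 450·δ + 580·δ². Indifference gives 450δ + 580δ² = 677.01.
Rearranged: 580δ² + 450δ − 677.01 = 0.
δ = (−450 + √(450² + 4·580·677.01)) / (2·580) = (−450 + √1773163.20) / 1160 ≈ 0.760.

δ ≈ 0.760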